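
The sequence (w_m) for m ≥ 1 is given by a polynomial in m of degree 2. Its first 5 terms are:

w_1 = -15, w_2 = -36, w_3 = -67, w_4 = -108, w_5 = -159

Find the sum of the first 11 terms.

1st diffs: -21, -31, -41, -51.
2nd diffs: -10, -10, -10 (constant).
Newton forward-difference form: w_m = -15 + (-21)·C(m-1,1) + (-10)·C(m-1,2).
Continuing: …, -220, -291, -372, -463, …, w_{11} = -675.
Summing m = 1..11 (11 terms) gives -2970.

-2970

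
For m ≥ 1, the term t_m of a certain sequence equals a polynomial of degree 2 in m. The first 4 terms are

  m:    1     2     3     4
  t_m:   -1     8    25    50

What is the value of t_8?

1st diffs: 9, 17, 25.
2nd diffs: 8, 8 (constant).
So t_m = 4m^2 - 3m - 2.
Evaluating at m = 8 gives t_8 = 230.

230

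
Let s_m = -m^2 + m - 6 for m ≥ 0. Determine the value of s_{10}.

s_{10} = -1·10^2 + 1·10 - 6 = -96.

-96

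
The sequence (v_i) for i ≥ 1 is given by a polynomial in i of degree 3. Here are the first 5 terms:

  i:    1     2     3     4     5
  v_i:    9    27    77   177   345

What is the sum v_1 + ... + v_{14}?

31430

1st diffs: 18, 50, 100, 168.
2nd diffs: 32, 50, 68.
3rd diffs: 18, 18 (constant).
Newton forward-difference form: v_i = 9 + 18·C(i-1,1) + 32·C(i-1,2) + 18·C(i-1,3).
Continuing: …, 599, 957, 1437, 2057, …, v_{14} = 7887.
Summing i = 1..14 (14 terms) gives 31430.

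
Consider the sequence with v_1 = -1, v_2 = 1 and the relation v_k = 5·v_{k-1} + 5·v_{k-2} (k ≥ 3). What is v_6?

150

Step forward from the initial values:
v_3 = 0;  v_4 = 5;  v_5 = 25;  v_6 = 150.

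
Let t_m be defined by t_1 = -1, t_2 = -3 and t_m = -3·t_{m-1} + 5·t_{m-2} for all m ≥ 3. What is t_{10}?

-134343

Step forward from the initial values:
t_3 = 4  t_4 = -27  t_5 = 101  t_6 = -438  t_7 = 1819  t_8 = -7647  t_9 = 32036  t_{10} = -134343.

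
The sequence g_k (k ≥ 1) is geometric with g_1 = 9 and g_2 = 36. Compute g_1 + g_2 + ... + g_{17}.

Common ratio r = 4.
g_k = 9·4^(k-1).
S = 9·(4^17 - 1)/(4 - 1) = 9·(17179869184 - 1)/(3) = 51539607549.

51539607549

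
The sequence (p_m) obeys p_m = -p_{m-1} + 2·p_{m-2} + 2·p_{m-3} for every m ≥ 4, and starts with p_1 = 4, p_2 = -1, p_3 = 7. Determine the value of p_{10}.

-1

Applying the relation repeatedly:
p_4 = -1  p_5 = 13  p_6 = -1  p_7 = 25  p_8 = -1  p_9 = 49  p_{10} = -1.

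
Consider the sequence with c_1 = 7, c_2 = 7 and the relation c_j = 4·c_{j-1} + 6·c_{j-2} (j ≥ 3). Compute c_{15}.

c_3 = 70  c_4 = 322  c_5 = 1708  …  c_{12} = 166048288  c_{13} = 857187520  c_{14} = 4425039808  c_{15} = 22843284352.

22843284352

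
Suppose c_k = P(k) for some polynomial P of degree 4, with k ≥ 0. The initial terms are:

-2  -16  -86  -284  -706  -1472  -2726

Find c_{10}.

1st diffs: -14, -70, -198, -422, -766, -1254.
2nd diffs: -56, -128, -224, -344, -488.
3rd diffs: -72, -96, -120, -144.
4th diffs: -24, -24, -24 (constant).
So c_k = -k^4 - 6k^3 - 3k^2 - 4k - 2.
Evaluating at k = 10 gives c_{10} = -16342.

-16342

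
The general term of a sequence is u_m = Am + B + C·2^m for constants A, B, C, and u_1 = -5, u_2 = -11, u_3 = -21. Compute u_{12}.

Write the equations: A + B + 2C = -5; 2A + B + 4C = -11; 3A + B + 8C = -21.
Subtracting the first from the second: A + 2C = -6.
Subtracting the second from the third: A + 4C = -10.
Solving: C = -2, A = -2, then B = 1.
So u_m = -2·m + 1 + (-2)·2^m; at m=12 this is -8215.

-8215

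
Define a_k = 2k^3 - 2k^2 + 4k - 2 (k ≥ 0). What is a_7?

a_7 = 2·7^3 - 2·7^2 + 4·7 - 2 = 614.

614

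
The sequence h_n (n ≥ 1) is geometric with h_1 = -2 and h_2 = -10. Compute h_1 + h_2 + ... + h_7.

Common ratio r = 5.
h_n = (-2)·5^(n-1).
S = (-2)·(5^7 - 1)/(5 - 1) = (-2)·(78125 - 1)/(4) = -39062.

-39062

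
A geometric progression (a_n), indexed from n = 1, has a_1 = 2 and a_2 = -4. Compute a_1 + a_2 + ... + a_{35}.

Common ratio r = -2.
a_n = 2·(-2)^(n-1).
S = 2·((-2)^35 - 1)/(-2 - 1) = 2·(-34359738368 - 1)/(-3) = 22906492246.

22906492246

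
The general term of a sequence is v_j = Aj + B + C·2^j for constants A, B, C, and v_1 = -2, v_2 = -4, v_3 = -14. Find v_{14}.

-65452

The three given values yield: A + B + 2C = -2; 2A + B + 4C = -4; 3A + B + 8C = -14.
Subtracting the first from the second: A + 2C = -2.
Subtracting the second from the third: A + 4C = -10.
Solving: C = -4, A = 6, then B = 0.
Therefore v_{14} = 84 + 0 + (-4)·16384 = -65452.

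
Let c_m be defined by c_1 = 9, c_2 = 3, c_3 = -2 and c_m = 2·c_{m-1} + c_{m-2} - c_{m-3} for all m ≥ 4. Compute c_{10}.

Step forward from the initial values:
c_4 = -10, c_5 = -25, c_6 = -58, c_7 = -131, c_8 = -295, c_9 = -663, c_{10} = -1490.

-1490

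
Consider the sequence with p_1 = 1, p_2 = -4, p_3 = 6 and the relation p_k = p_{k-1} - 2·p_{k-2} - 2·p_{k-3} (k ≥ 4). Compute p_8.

Iterate the recurrence:
p_4 = 12, p_5 = 8, p_6 = -28, p_7 = -68, p_8 = -28.

-28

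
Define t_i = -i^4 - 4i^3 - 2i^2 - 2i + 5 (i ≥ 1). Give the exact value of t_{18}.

-128983

t_{18} = -1·18^4 - 4·18^3 - 2·18^2 - 2·18 + 5 = -128983.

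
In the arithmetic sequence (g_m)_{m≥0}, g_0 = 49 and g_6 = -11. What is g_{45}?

Common difference d = (-11 - 49) / (6 - 0) = -10.
g_m = 49 + (m - 0)·(-10).
g_{45} = 49 + 45·(-10) = -401.

-401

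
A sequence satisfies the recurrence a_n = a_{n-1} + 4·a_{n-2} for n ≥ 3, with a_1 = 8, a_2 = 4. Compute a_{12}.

Compute successive terms:
a_3 = 36  a_4 = 52  a_5 = 196  a_6 = 404  a_7 = 1188  a_8 = 2804  a_9 = 7556  a_{10} = 18772  a_{11} = 48996  a_{12} = 124084.

124084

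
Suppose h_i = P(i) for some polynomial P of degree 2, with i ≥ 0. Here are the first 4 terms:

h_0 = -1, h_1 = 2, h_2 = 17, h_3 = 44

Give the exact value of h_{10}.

569

1st diffs: 3, 15, 27.
2nd diffs: 12, 12 (constant).
Newton forward-difference form: h_i = -1 + 3·C(i,1) + 12·C(i,2).
At i = 10: i = 10, so h_{10} = -1 + 30 + 540 = 569.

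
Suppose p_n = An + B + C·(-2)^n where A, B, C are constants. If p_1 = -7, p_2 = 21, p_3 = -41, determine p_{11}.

Write the equations: A + B - 2C = -7; 2A + B + 4C = 21; 3A + B - 8C = -41.
Subtracting the first from the second: A + 6C = 28.
Subtracting the second from the third: A - 12C = -62.
Solving: C = 5, A = -2, then B = 5.
Hence p_{11} = -2·11 + 5 + 5·(-2048) = -10257.

-10257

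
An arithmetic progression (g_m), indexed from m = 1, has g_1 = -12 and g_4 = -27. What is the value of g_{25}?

-132

Common difference d = (-27 - (-12)) / (4 - 1) = -5.
g_m = -12 + (m - 1)·(-5).
g_{25} = -12 + 24·(-5) = -132.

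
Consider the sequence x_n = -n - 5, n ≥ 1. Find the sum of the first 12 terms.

Over n = 1..12: Σn = 78.
Total = (-1)·78 + (-5)·12 = -138.

-138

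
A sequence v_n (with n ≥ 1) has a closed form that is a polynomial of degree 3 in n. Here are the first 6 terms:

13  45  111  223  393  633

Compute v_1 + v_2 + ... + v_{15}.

1st diffs: 32, 66, 112, 170, 240.
2nd diffs: 34, 46, 58, 70.
3rd diffs: 12, 12, 12 (constant).
So v_n = 2n^3 + 5n^2 + 3n + 3.
Continuing: …, 955, 1371, 1893, 2533, …, v_{15} = 7923.
Summing n = 1..15 (15 terms) gives 35405.

35405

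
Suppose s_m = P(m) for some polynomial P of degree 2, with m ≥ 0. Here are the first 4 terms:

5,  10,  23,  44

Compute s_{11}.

1st diffs: 5, 13, 21.
2nd diffs: 8, 8 (constant).
Newton forward-difference form: s_m = 5 + 5·C(m,1) + 8·C(m,2).
At m = 11: m = 11, so s_{11} = 5 + 55 + 440 = 500.

500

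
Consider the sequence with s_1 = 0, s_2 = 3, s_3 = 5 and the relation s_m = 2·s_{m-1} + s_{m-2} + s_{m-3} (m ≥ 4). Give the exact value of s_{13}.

59784

Compute successive terms:
s_4 = 13  s_5 = 34  s_6 = 86  s_7 = 219  s_8 = 558  s_9 = 1421  s_{10} = 3619  s_{11} = 9217  s_{12} = 23474  s_{13} = 59784.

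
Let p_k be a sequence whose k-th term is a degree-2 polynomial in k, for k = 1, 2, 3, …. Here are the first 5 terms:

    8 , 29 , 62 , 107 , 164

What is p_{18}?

1st diffs: 21, 33, 45, 57.
2nd diffs: 12, 12, 12 (constant).
Newton forward-difference form: p_k = 8 + 21·C(k-1,1) + 12·C(k-1,2).
At k = 18: k-1 = 17, so p_{18} = 8 + 357 + 1632 = 1997.

1997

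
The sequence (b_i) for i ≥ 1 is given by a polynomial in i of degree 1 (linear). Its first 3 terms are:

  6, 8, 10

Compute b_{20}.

1st diffs: 2, 2 (constant).
So b_i = 2i + 4.
Evaluating at i = 20 gives b_{20} = 44.

44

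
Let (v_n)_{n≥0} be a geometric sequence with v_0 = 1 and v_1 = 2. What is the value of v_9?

512

Common ratio r = 2.
v_n = 1·2^(n-0).
v_9 = 1·2^9 = 512.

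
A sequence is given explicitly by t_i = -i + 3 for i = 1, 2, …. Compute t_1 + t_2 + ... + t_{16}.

-88

Over i = 1..16: Σi = 136.
Total = (-1)·136 + (3)·16 = -88.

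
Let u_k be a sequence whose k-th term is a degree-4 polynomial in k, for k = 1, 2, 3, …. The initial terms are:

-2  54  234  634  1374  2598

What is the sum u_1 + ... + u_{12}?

97480

1st diffs: 56, 180, 400, 740, 1224.
2nd diffs: 124, 220, 340, 484.
3rd diffs: 96, 120, 144.
4th diffs: 24, 24 (constant).
Newton forward-difference form: u_k = -2 + 56·C(k-1,1) + 124·C(k-1,2) + 96·C(k-1,3) + 24·C(k-1,4).
Continuing: …, 4474, 7194, 10974, 16054, …, u_{12} = 31194.
Summing k = 1..12 (12 terms) gives 97480.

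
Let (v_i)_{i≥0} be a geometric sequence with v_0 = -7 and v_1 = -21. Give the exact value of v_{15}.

-100442349

Common ratio r = 3.
v_i = (-7)·3^(i-0).
v_{15} = (-7)·3^15 = -100442349.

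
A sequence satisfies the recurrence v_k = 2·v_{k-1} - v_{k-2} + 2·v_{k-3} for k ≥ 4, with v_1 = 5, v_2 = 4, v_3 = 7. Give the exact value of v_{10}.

1228

Compute successive terms:
v_4 = 20, v_5 = 41, v_6 = 76, v_7 = 151, v_8 = 308, v_9 = 617, v_{10} = 1228.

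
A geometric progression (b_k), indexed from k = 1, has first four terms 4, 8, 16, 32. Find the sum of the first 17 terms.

Common ratio r = 2.
b_k = 4·2^(k-1).
S = 4·(2^17 - 1)/(2 - 1) = 4·(131072 - 1)/(1) = 524284.

524284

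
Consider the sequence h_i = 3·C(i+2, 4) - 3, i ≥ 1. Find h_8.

627

C(10, 4) = 210, so h_8 = 627.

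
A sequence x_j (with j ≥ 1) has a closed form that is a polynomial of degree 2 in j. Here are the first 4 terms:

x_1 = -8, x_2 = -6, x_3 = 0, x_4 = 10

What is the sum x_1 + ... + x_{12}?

1st diffs: 2, 6, 10.
2nd diffs: 4, 4 (constant).
Newton forward-difference form: x_j = -8 + 2·C(j-1,1) + 4·C(j-1,2).
Continuing: …, 24, 42, 64, 90, …, x_{12} = 234.
Summing j = 1..12 (12 terms) gives 916.

916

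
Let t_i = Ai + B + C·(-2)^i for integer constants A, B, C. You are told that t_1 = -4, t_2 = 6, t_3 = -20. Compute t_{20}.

2097114

The three given values yield: A + B - 2C = -4; 2A + B + 4C = 6; 3A + B - 8C = -20.
Subtracting the first from the second: A + 6C = 10.
Subtracting the second from the third: A - 12C = -26.
Solving: C = 2, A = -2, then B = 2.
Therefore t_{20} = -40 + 2 + 2·1048576 = 2097114.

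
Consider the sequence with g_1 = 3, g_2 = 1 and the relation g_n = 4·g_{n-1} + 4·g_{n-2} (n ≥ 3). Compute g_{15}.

Step forward from the initial values:
g_3 = 16, g_4 = 68, g_5 = 336, …, g_{12} = 20489216, g_{13} = 98930688, g_{14} = 477679616, g_{15} = 2306441216.

2306441216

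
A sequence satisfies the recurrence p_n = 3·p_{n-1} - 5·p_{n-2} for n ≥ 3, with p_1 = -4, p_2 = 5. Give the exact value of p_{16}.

-737920

p_3 = 35;  p_4 = 80;  p_5 = 65;  …;  p_{13} = -7060;  p_{14} = -210955;  p_{15} = -597565;  p_{16} = -737920.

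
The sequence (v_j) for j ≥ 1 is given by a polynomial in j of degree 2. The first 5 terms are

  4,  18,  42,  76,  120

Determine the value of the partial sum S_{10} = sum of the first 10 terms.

1st diffs: 14, 24, 34, 44.
2nd diffs: 10, 10, 10 (constant).
Newton forward-difference form: v_j = 4 + 14·C(j-1,1) + 10·C(j-1,2).
Continuing: …, 174, 238, 312, 396, …, v_{10} = 490.
Summing j = 1..10 (10 terms) gives 1870.

1870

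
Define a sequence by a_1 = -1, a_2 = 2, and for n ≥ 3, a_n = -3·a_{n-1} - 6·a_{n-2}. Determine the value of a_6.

Iterate the recurrence:
a_3 = 0;  a_4 = -12;  a_5 = 36;  a_6 = -36.

-36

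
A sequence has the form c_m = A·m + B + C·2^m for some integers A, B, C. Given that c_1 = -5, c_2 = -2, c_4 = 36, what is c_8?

The three given values yield: A + B + 2C = -5; 2A + B + 4C = -2; 4A + B + 16C = 36.
Subtracting the first from the second: A + 2C = 3.
Subtracting the second from the third: 2A + 12C = 38.
Solving: C = 4, A = -5, then B = -8.
Therefore c_8 = -40 + (-8) + 4·256 = 976.

976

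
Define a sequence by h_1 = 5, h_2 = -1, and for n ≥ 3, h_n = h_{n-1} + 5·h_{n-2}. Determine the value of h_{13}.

391949

Compute successive terms:
h_3 = 24; h_4 = 19; h_5 = 139; …; h_{10} = 17239; h_{11} = 50959; h_{12} = 137154; h_{13} = 391949.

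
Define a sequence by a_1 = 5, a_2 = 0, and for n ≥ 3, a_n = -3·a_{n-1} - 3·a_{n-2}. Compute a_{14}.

Iterate the recurrence:
a_3 = -15  a_4 = 45  a_5 = -90  …  a_{11} = 2430  a_{12} = -3645  a_{13} = 3645  a_{14} = 0.

0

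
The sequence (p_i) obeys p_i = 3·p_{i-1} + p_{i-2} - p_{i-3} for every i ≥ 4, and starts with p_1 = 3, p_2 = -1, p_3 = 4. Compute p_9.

Iterate the recurrence:
p_4 = 8;  p_5 = 29;  p_6 = 91;  p_7 = 294;  p_8 = 944;  p_9 = 3035.

3035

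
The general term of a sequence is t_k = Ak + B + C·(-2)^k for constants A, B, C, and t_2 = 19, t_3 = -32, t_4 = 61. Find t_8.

1009

The three given values yield: 2A + B + 4C = 19; 3A + B - 8C = -32; 4A + B + 16C = 61.
Subtracting the first from the second: A - 12C = -51.
Subtracting the second from the third: A + 24C = 93.
Solving: C = 4, A = -3, then B = 9.
So t_k = -3·k + 9 + 4·(-2)^k; at k=8 this is 1009.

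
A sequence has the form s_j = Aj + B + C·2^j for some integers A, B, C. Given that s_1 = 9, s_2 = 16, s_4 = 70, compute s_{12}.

Write the equations: A + B + 2C = 9; 2A + B + 4C = 16; 4A + B + 16C = 70.
Subtracting the first from the second: A + 2C = 7.
Subtracting the second from the third: 2A + 12C = 54.
Solving: C = 5, A = -3, then B = 2.
Therefore s_{12} = -36 + 2 + 5·4096 = 20446.

20446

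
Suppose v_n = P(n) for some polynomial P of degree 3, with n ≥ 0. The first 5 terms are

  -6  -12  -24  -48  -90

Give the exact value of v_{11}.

-1392

1st diffs: -6, -12, -24, -42.
2nd diffs: -6, -12, -18.
3rd diffs: -6, -6 (constant).
Newton forward-difference form: v_n = -6 + (-6)·C(n,1) + (-6)·C(n,2) + (-6)·C(n,3).
At n = 11: n = 11, so v_{11} = -6 - 66 - 330 - 990 = -1392.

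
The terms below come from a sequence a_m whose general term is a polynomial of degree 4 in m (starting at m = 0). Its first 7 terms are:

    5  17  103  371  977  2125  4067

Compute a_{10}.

1st diffs: 12, 86, 268, 606, 1148, 1942.
2nd diffs: 74, 182, 338, 542, 794.
3rd diffs: 108, 156, 204, 252.
4th diffs: 48, 48, 48 (constant).
Newton forward-difference form: a_m = 5 + 12·C(m,1) + 74·C(m,2) + 108·C(m,3) + 48·C(m,4).
At m = 10: m = 10, so a_{10} = 5 + 120 + 3330 + 12960 + 10080 = 26495.

26495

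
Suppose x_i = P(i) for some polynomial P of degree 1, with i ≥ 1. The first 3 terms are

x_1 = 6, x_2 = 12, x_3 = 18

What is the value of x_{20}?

1st diffs: 6, 6 (constant).
So x_i = 6i.
Evaluating at i = 20 gives x_{20} = 120.

120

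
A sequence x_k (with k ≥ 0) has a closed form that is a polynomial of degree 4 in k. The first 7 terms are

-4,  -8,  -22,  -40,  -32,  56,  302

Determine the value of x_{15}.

34376

1st diffs: -4, -14, -18, 8, 88, 246.
2nd diffs: -10, -4, 26, 80, 158.
3rd diffs: 6, 30, 54, 78.
4th diffs: 24, 24, 24 (constant).
So x_k = k^4 - 5k^3 + 3k^2 - 3k - 4.
Evaluating at k = 15 gives x_{15} = 34376.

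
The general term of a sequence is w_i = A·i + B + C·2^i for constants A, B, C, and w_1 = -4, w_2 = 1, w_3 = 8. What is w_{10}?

At i = 1, 2, 3: A + B + 2C = -4; 2A + B + 4C = 1; 3A + B + 8C = 8.
Subtracting the first from the second: A + 2C = 5.
Subtracting the second from the third: A + 4C = 7.
Solving: C = 1, A = 3, then B = -9.
Hence w_{10} = 3·10 + (-9) + 1·1024 = 1045.

1045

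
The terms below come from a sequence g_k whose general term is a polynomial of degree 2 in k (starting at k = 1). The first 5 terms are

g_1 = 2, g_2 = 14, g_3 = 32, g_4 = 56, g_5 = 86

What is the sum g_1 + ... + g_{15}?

4020

1st diffs: 12, 18, 24, 30.
2nd diffs: 6, 6, 6 (constant).
Newton forward-difference form: g_k = 2 + 12·C(k-1,1) + 6·C(k-1,2).
Continuing: …, 122, 164, 212, 266, …, g_{15} = 716.
Summing k = 1..15 (15 terms) gives 4020.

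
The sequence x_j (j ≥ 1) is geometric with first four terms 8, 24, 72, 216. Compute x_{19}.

3099363912

Common ratio r = 3.
x_j = 8·3^(j-1).
x_{19} = 8·3^18 = 3099363912.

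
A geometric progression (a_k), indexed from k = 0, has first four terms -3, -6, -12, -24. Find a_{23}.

Common ratio r = 2.
a_k = (-3)·2^(k-0).
a_{23} = (-3)·2^23 = -25165824.

-25165824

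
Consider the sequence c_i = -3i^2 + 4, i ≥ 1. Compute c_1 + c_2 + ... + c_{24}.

-14604

Over i = 1..24: Σi = 300, Σi² = 4900.
Total = (-3)·4900 + (4)·24 = -14604.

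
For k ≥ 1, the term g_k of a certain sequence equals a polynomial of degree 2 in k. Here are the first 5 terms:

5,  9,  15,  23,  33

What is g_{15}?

1st diffs: 4, 6, 8, 10.
2nd diffs: 2, 2, 2 (constant).
Newton forward-difference form: g_k = 5 + 4·C(k-1,1) + 2·C(k-1,2).
At k = 15: k-1 = 14, so g_{15} = 5 + 56 + 182 = 243.

243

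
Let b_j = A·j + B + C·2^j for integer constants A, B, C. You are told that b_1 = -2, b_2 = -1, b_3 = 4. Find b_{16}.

At j = 1, 2, 3: A + B + 2C = -2; 2A + B + 4C = -1; 3A + B + 8C = 4.
Subtracting the first from the second: A + 2C = 1.
Subtracting the second from the third: A + 4C = 5.
Solving: C = 2, A = -3, then B = -3.
Therefore b_{16} = -48 + (-3) + 2·65536 = 131021.

131021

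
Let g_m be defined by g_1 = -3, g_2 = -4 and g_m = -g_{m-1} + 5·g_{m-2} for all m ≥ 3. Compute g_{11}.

g_3 = -11; g_4 = -9; g_5 = -46; g_6 = 1; g_7 = -231; g_8 = 236; g_9 = -1391; g_{10} = 2571; g_{11} = -9526.

-9526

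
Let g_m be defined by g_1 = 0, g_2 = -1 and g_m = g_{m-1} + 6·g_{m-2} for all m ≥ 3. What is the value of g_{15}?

Step forward from the initial values:
g_3 = -1;  g_4 = -7;  g_5 = -13;  …;  g_{12} = -35839;  g_{13} = -105469;  g_{14} = -320503;  g_{15} = -953317.
(Characteristic roots are 3 and -2.)

-953317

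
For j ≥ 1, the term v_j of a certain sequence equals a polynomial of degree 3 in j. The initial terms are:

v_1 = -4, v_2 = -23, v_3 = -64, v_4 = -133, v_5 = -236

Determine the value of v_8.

-809

1st diffs: -19, -41, -69, -103.
2nd diffs: -22, -28, -34.
3rd diffs: -6, -6 (constant).
Newton forward-difference form: v_j = -4 + (-19)·C(j-1,1) + (-22)·C(j-1,2) + (-6)·C(j-1,3).
At j = 8: j-1 = 7, so v_8 = -4 - 133 - 462 - 210 = -809.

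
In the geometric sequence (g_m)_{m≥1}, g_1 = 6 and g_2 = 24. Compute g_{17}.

Common ratio r = 4.
g_m = 6·4^(m-1).
g_{17} = 6·4^16 = 25769803776.

25769803776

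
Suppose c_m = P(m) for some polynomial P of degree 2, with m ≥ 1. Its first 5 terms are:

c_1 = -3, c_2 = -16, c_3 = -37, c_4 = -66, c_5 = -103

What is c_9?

1st diffs: -13, -21, -29, -37.
2nd diffs: -8, -8, -8 (constant).
Newton forward-difference form: c_m = -3 + (-13)·C(m-1,1) + (-8)·C(m-1,2).
At m = 9: m-1 = 8, so c_9 = -3 - 104 - 224 = -331.

-331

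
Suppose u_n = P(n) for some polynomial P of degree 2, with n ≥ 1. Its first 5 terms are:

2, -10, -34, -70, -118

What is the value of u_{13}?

1st diffs: -12, -24, -36, -48.
2nd diffs: -12, -12, -12 (constant).
So u_n = -6n^2 + 6n + 2.
Evaluating at n = 13 gives u_{13} = -934.

-934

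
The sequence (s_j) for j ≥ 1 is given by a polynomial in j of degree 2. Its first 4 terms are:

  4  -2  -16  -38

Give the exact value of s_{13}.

1st diffs: -6, -14, -22.
2nd diffs: -8, -8 (constant).
Newton forward-difference form: s_j = 4 + (-6)·C(j-1,1) + (-8)·C(j-1,2).
At j = 13: j-1 = 12, so s_{13} = 4 - 72 - 528 = -596.

-596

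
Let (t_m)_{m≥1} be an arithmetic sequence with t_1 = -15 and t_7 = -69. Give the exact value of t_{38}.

-348

Common difference d = (-69 - (-15)) / (7 - 1) = -9.
t_m = -15 + (m - 1)·(-9).
t_{38} = -15 + 37·(-9) = -348.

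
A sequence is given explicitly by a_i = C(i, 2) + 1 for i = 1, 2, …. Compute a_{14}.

C(14, 2) = 91, so a_{14} = 92.

92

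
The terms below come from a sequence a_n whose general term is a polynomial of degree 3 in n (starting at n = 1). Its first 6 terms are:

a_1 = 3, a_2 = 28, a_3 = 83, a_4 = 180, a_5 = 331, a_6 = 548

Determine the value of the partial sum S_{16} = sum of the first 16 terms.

41688

1st diffs: 25, 55, 97, 151, 217.
2nd diffs: 30, 42, 54, 66.
3rd diffs: 12, 12, 12 (constant).
Newton forward-difference form: a_n = 3 + 25·C(n-1,1) + 30·C(n-1,2) + 12·C(n-1,3).
Continuing: …, 843, 1228, 1715, 2316, …, a_{16} = 8988.
Summing n = 1..16 (16 terms) gives 41688.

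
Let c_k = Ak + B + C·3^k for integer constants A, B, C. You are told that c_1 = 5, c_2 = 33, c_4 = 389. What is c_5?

1197

The three given values yield: A + B + 3C = 5; 2A + B + 9C = 33; 4A + B + 81C = 389.
Subtracting the first from the second: A + 6C = 28.
Subtracting the second from the third: 2A + 72C = 356.
Solving: C = 5, A = -2, then B = -8.
Therefore c_5 = -10 + (-8) + 5·243 = 1197.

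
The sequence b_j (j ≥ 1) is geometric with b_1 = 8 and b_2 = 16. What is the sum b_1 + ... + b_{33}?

68719476728

Common ratio r = 2.
b_j = 8·2^(j-1).
S = 8·(2^33 - 1)/(2 - 1) = 8·(8589934592 - 1)/(1) = 68719476728.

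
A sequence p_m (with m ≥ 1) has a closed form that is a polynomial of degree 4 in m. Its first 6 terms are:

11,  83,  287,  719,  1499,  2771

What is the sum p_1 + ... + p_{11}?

68629

1st diffs: 72, 204, 432, 780, 1272.
2nd diffs: 132, 228, 348, 492.
3rd diffs: 96, 120, 144.
4th diffs: 24, 24 (constant).
Newton forward-difference form: p_m = 11 + 72·C(m-1,1) + 132·C(m-1,2) + 96·C(m-1,3) + 24·C(m-1,4).
Continuing: …, 4703, 7487, 11339, 16499, …, p_{11} = 23231.
Summing m = 1..11 (11 terms) gives 68629.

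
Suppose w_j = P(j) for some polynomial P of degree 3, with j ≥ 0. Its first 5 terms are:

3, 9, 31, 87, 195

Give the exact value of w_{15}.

1st diffs: 6, 22, 56, 108.
2nd diffs: 16, 34, 52.
3rd diffs: 18, 18 (constant).
Newton forward-difference form: w_j = 3 + 6·C(j,1) + 16·C(j,2) + 18·C(j,3).
At j = 15: j = 15, so w_{15} = 3 + 90 + 1680 + 8190 = 9963.

9963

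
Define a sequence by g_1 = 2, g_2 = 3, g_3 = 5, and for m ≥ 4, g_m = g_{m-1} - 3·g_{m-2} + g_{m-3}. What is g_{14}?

g_4 = -2;  g_5 = -14;  g_6 = -3;  …;  g_{11} = 137;  g_{12} = 478;  g_{13} = -74;  g_{14} = -1371.

-1371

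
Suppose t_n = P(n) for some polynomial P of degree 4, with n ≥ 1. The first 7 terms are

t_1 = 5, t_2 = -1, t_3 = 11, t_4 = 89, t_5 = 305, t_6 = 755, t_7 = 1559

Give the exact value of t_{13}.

23561

1st diffs: -6, 12, 78, 216, 450, 804.
2nd diffs: 18, 66, 138, 234, 354.
3rd diffs: 48, 72, 96, 120.
4th diffs: 24, 24, 24 (constant).
Newton forward-difference form: t_n = 5 + (-6)·C(n-1,1) + 18·C(n-1,2) + 48·C(n-1,3) + 24·C(n-1,4).
At n = 13: n-1 = 12, so t_{13} = 5 - 72 + 1188 + 10560 + 11880 = 23561.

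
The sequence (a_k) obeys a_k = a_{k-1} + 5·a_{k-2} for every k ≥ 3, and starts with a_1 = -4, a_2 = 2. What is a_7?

-628

Iterate the recurrence:
a_3 = -18  a_4 = -8  a_5 = -98  a_6 = -138  a_7 = -628.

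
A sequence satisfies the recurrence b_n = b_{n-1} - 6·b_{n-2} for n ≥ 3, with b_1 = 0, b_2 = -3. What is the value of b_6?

Step forward from the initial values:
b_3 = -3; b_4 = 15; b_5 = 33; b_6 = -57.

-57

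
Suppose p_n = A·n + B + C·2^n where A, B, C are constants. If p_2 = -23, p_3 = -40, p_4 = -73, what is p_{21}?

-8388634

At n = 2, 3, 4: 2A + B + 4C = -23; 3A + B + 8C = -40; 4A + B + 16C = -73.
Subtracting the first from the second: A + 4C = -17.
Subtracting the second from the third: A + 8C = -33.
Solving: C = -4, A = -1, then B = -5.
So p_n = -1·n + (-5) + (-4)·2^n; at n=21 this is -8388634.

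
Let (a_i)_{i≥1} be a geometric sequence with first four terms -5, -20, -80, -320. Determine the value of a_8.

Common ratio r = 4.
a_i = (-5)·4^(i-1).
a_8 = (-5)·4^7 = -81920.

-81920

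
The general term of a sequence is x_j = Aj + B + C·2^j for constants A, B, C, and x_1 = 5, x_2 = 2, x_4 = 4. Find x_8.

Write the equations: A + B + 2C = 5; 2A + B + 4C = 2; 4A + B + 16C = 4.
Subtracting the first from the second: A + 2C = -3.
Subtracting the second from the third: 2A + 12C = 2.
Solving: C = 1, A = -5, then B = 8.
Hence x_8 = -5·8 + 8 + 1·256 = 224.

224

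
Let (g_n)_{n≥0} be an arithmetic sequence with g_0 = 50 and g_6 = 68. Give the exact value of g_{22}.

Common difference d = (68 - 50) / (6 - 0) = 3.
g_n = 50 + (n - 0)·3.
g_{22} = 50 + 22·3 = 116.

116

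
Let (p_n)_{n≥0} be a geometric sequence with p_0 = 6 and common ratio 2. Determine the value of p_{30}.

p_n = 6·2^(n-0).
p_{30} = 6·2^30 = 6442450944.

6442450944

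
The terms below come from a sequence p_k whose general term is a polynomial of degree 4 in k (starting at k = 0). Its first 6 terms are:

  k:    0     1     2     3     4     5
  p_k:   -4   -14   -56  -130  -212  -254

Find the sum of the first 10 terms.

1st diffs: -10, -42, -74, -82, -42.
2nd diffs: -32, -32, -8, 40.
3rd diffs: 0, 24, 48.
4th diffs: 24, 24 (constant).
So p_k = k^4 - 6k^3 - 5k^2 - 4.
Continuing: -184, 94, 700, 1778.
Summing k = 0..9 (10 terms) gives 1718.

1718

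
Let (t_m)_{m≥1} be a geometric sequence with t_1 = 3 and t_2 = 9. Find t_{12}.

Common ratio r = 3.
t_m = 3·3^(m-1).
t_{12} = 3·3^11 = 531441.

531441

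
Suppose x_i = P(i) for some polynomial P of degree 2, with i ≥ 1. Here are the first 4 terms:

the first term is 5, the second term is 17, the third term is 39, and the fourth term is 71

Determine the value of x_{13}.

809

1st diffs: 12, 22, 32.
2nd diffs: 10, 10 (constant).
Newton forward-difference form: x_i = 5 + 12·C(i-1,1) + 10·C(i-1,2).
At i = 13: i-1 = 12, so x_{13} = 5 + 144 + 660 = 809.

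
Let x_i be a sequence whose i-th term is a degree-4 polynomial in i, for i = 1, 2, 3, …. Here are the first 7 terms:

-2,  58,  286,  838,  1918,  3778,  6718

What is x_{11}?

36958

1st diffs: 60, 228, 552, 1080, 1860, 2940.
2nd diffs: 168, 324, 528, 780, 1080.
3rd diffs: 156, 204, 252, 300.
4th diffs: 48, 48, 48 (constant).
So x_i = 2i^4 + 6i^3 - 2i^2 - 6i - 2.
Evaluating at i = 11 gives x_{11} = 36958.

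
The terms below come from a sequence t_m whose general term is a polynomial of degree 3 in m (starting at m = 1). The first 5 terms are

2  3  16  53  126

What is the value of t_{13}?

1st diffs: 1, 13, 37, 73.
2nd diffs: 12, 24, 36.
3rd diffs: 12, 12 (constant).
Newton forward-difference form: t_m = 2 + 1·C(m-1,1) + 12·C(m-1,2) + 12·C(m-1,3).
At m = 13: m-1 = 12, so t_{13} = 2 + 12 + 792 + 2640 = 3446.

3446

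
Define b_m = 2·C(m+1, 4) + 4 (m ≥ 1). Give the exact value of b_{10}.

664

C(11, 4) = 330, so b_{10} = 664.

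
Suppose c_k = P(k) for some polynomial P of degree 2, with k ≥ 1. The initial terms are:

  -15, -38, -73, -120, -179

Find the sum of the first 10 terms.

1st diffs: -23, -35, -47, -59.
2nd diffs: -12, -12, -12 (constant).
Newton forward-difference form: c_k = -15 + (-23)·C(k-1,1) + (-12)·C(k-1,2).
Continuing: …, -250, -333, -428, -535, …, c_{10} = -654.
Summing k = 1..10 (10 terms) gives -2625.

-2625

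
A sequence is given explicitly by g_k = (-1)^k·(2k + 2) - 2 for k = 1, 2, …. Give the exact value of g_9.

-22

(-1)^9 = -1; 2k + 2 at k=9 is 20; so g_9 = -22.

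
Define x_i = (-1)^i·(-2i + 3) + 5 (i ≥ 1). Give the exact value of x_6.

(-1)^6 = 1; -2i + 3 at i=6 is -9; so x_6 = -4.

-4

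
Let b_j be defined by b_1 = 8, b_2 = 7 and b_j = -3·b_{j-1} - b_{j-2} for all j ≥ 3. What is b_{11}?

-68027

b_3 = -29, b_4 = 80, b_5 = -211, b_6 = 553, b_7 = -1448, b_8 = 3791, b_9 = -9925, b_{10} = 25984, b_{11} = -68027.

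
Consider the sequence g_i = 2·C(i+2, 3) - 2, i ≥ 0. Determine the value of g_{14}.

1118

C(16, 3) = 560, so g_{14} = 1118.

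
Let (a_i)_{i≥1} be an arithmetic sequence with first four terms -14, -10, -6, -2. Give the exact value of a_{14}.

Common difference d = 4.
a_i = -14 + (i - 1)·4.
a_{14} = -14 + 13·4 = 38.

38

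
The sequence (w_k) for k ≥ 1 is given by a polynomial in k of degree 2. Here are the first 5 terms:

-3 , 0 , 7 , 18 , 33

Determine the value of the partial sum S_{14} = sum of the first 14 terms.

1st diffs: 3, 7, 11, 15.
2nd diffs: 4, 4, 4 (constant).
Newton forward-difference form: w_k = -3 + 3·C(k-1,1) + 4·C(k-1,2).
Continuing: …, 52, 75, 102, 133, …, w_{14} = 348.
Summing k = 1..14 (14 terms) gives 1687.

1687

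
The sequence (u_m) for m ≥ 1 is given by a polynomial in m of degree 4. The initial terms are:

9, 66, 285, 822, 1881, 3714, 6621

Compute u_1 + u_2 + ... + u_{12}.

154746

1st diffs: 57, 219, 537, 1059, 1833, 2907.
2nd diffs: 162, 318, 522, 774, 1074.
3rd diffs: 156, 204, 252, 300.
4th diffs: 48, 48, 48 (constant).
So u_m = 2m^4 + 6m^3 - 5m^2 + 6.
Continuing: …, 10950, 17097, 25506, 36669, …, u_{12} = 51126.
Summing m = 1..12 (12 terms) gives 154746.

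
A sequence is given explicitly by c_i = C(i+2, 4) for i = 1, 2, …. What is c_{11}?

C(13, 4) = 715, so c_{11} = 715.

715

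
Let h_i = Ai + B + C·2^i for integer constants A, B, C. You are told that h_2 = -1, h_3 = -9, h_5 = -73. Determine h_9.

Plug in i = 2, 3, 5: 2A + B + 4C = -1; 3A + B + 8C = -9; 5A + B + 32C = -73.
Subtracting the first from the second: A + 4C = -8.
Subtracting the second from the third: 2A + 24C = -64.
Solving: C = -3, A = 4, then B = 3.
Hence h_9 = 4·9 + 3 + (-3)·512 = -1497.

-1497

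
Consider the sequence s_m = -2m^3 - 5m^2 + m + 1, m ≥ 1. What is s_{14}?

s_{14} = -2·14^3 - 5·14^2 + 1·14 + 1 = -6453.

-6453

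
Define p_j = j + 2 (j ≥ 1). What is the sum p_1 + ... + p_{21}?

Over j = 1..21: Σj = 231.
Total = (1)·231 + (2)·21 = 273.

273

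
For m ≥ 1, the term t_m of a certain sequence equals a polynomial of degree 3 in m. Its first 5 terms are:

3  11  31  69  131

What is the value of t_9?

1st diffs: 8, 20, 38, 62.
2nd diffs: 12, 18, 24.
3rd diffs: 6, 6 (constant).
Newton forward-difference form: t_m = 3 + 8·C(m-1,1) + 12·C(m-1,2) + 6·C(m-1,3).
At m = 9: m-1 = 8, so t_9 = 3 + 64 + 336 + 336 = 739.

739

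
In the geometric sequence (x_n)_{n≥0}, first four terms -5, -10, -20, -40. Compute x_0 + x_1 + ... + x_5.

-315

Common ratio r = 2.
x_n = (-5)·2^(n-0).
S = (-5)·(2^6 - 1)/(2 - 1) = (-5)·(64 - 1)/(1) = -315.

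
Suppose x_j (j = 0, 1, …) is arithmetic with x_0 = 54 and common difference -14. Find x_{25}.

x_j = 54 + (j - 0)·(-14).
x_{25} = 54 + 25·(-14) = -296.

-296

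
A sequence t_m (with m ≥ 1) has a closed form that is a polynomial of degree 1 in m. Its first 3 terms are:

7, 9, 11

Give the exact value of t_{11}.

1st diffs: 2, 2 (constant).
So t_m = 2m + 5.
Evaluating at m = 11 gives t_{11} = 27.

27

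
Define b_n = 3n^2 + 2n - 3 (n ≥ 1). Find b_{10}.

317

b_{10} = 3·10^2 + 2·10 - 3 = 317.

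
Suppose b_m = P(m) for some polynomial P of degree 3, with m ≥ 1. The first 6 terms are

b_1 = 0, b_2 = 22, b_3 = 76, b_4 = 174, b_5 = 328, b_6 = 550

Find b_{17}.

1st diffs: 22, 54, 98, 154, 222.
2nd diffs: 32, 44, 56, 68.
3rd diffs: 12, 12, 12 (constant).
Newton forward-difference form: b_m = 22·C(m-1,1) + 32·C(m-1,2) + 12·C(m-1,3).
At m = 17: m-1 = 16, so b_{17} = 352 + 3840 + 6720 = 10912.

10912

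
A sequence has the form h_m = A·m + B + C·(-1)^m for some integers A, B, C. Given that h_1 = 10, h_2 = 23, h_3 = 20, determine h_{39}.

Plug in m = 1, 2, 3: A + B - C = 10; 2A + B + C = 23; 3A + B - C = 20.
Subtracting the first from the second: A + 2C = 13.
Subtracting the second from the third: A - 2C = -3.
Solving: C = 4, A = 5, then B = 9.
Hence h_{39} = 5·39 + 9 + 4·(-1) = 200.

200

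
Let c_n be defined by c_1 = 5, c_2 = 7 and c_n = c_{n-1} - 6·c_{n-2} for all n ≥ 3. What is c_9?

Step forward from the initial values:
c_3 = -23  c_4 = -65  c_5 = 73  c_6 = 463  c_7 = 25  c_8 = -2753  c_9 = -2903.

-2903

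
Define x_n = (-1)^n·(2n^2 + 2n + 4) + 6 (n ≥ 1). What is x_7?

(-1)^7 = -1; 2n^2 + 2n + 4 at n=7 is 116; so x_7 = -110.

-110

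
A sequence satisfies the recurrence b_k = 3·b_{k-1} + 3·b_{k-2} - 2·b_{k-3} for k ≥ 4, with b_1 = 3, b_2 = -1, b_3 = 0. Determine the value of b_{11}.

-66277

Applying the relation repeatedly:
b_4 = -9  b_5 = -25  b_6 = -102  b_7 = -363  b_8 = -1345  b_9 = -4920  b_{10} = -18069  b_{11} = -66277.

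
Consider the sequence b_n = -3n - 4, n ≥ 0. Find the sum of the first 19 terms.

-589

Over n = 0..18: Σn = 171.
Total = (-3)·171 + (-4)·19 = -589.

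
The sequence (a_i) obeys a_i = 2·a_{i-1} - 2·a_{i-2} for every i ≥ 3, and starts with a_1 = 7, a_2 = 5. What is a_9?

112

Applying the relation repeatedly:
a_3 = -4;  a_4 = -18;  a_5 = -28;  a_6 = -20;  a_7 = 16;  a_8 = 72;  a_9 = 112.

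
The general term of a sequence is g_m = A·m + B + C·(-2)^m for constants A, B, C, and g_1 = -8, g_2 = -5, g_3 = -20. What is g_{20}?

Write the equations: A + B - 2C = -8; 2A + B + 4C = -5; 3A + B - 8C = -20.
Subtracting the first from the second: A + 6C = 3.
Subtracting the second from the third: A - 12C = -15.
Solving: C = 1, A = -3, then B = -3.
Hence g_{20} = -3·20 + (-3) + 1·1048576 = 1048513.

1048513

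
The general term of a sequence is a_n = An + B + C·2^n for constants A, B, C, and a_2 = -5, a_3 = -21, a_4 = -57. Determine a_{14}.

Plug in n = 2, 3, 4: 2A + B + 4C = -5; 3A + B + 8C = -21; 4A + B + 16C = -57.
Subtracting the first from the second: A + 4C = -16.
Subtracting the second from the third: A + 8C = -36.
Solving: C = -5, A = 4, then B = 7.
Hence a_{14} = 4·14 + 7 + (-5)·16384 = -81857.

-81857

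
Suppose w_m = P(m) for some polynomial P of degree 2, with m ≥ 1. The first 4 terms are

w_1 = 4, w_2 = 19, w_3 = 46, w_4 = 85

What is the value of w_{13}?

976

1st diffs: 15, 27, 39.
2nd diffs: 12, 12 (constant).
Newton forward-difference form: w_m = 4 + 15·C(m-1,1) + 12·C(m-1,2).
At m = 13: m-1 = 12, so w_{13} = 4 + 180 + 792 = 976.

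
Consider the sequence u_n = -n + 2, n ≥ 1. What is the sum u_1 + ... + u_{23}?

Over n = 1..23: Σn = 276.
Total = (-1)·276 + (2)·23 = -230.

-230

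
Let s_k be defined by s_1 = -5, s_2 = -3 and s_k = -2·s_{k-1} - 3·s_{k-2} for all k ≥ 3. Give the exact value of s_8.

Compute successive terms:
s_3 = 21  s_4 = -33  s_5 = 3  s_6 = 93  s_7 = -195  s_8 = 111.

111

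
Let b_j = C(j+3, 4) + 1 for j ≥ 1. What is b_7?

211

C(10, 4) = 210, so b_7 = 211.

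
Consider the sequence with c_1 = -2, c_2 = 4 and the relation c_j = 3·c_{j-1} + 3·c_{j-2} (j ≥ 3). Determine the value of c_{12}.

1227150

c_3 = 6  c_4 = 30  c_5 = 108  c_6 = 414  c_7 = 1566  c_8 = 5940  c_9 = 22518  c_{10} = 85374  c_{11} = 323676  c_{12} = 1227150.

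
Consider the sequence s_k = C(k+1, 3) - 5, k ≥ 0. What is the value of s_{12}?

281

C(13, 3) = 286, so s_{12} = 281.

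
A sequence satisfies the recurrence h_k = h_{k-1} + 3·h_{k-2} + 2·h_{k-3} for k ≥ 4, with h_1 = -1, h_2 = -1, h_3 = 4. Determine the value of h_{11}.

Compute successive terms:
h_4 = -1, h_5 = 9, h_6 = 14, h_7 = 39, h_8 = 99, h_9 = 244, h_{10} = 619, h_{11} = 1549.

1549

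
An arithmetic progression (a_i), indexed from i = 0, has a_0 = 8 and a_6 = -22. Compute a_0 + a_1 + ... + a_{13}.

Common difference d = (-22 - 8) / (6 - 0) = -5.
a_i = 8 + (i - 0)·(-5).
a_{13} = -57; S = 14·(8 + (-57))/2 = -343.

-343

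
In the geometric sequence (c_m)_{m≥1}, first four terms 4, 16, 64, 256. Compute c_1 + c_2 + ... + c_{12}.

Common ratio r = 4.
c_m = 4·4^(m-1).
S = 4·(4^12 - 1)/(4 - 1) = 4·(16777216 - 1)/(3) = 22369620.

22369620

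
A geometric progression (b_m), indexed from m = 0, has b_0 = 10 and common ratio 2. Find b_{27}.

1342177280

b_m = 10·2^(m-0).
b_{27} = 10·2^27 = 1342177280.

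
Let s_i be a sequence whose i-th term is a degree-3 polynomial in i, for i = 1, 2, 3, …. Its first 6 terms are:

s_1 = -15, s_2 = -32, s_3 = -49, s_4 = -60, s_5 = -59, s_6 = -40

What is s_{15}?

1931

1st diffs: -17, -17, -11, 1, 19.
2nd diffs: 0, 6, 12, 18.
3rd diffs: 6, 6, 6 (constant).
So s_i = i^3 - 6i^2 - 6i - 4.
Evaluating at i = 15 gives s_{15} = 1931.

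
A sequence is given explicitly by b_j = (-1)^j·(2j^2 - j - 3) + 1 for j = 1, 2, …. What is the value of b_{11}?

(-1)^11 = -1; 2j^2 - j - 3 at j=11 is 228; so b_{11} = -227.

-227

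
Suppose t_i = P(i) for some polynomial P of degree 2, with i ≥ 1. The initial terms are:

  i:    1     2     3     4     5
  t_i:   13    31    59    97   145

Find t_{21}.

2273

1st diffs: 18, 28, 38, 48.
2nd diffs: 10, 10, 10 (constant).
So t_i = 5i^2 + 3i + 5.
Evaluating at i = 21 gives t_{21} = 2273.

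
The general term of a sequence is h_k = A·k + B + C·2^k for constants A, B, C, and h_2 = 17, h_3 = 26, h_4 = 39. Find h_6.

97

Write the equations: 2A + B + 4C = 17; 3A + B + 8C = 26; 4A + B + 16C = 39.
Subtracting the first from the second: A + 4C = 9.
Subtracting the second from the third: A + 8C = 13.
Solving: C = 1, A = 5, then B = 3.
Therefore h_6 = 30 + 3 + 1·64 = 97.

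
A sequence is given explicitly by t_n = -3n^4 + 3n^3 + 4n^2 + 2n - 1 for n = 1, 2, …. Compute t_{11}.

-39425

t_{11} = -3·11^4 + 3·11^3 + 4·11^2 + 2·11 - 1 = -39425.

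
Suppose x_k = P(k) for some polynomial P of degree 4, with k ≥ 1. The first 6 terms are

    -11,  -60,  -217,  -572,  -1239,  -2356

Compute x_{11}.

1st diffs: -49, -157, -355, -667, -1117.
2nd diffs: -108, -198, -312, -450.
3rd diffs: -90, -114, -138.
4th diffs: -24, -24 (constant).
So x_k = -k^4 - 5k^3 + k^2 - 2k - 4.
Evaluating at k = 11 gives x_{11} = -21201.

-21201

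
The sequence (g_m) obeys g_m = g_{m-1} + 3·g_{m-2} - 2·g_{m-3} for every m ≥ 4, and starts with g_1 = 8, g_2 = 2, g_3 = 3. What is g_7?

Applying the relation repeatedly:
g_4 = -7; g_5 = -2; g_6 = -29; g_7 = -21.

-21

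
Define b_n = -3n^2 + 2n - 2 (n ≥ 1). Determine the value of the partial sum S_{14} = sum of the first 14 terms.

-2863

Over n = 1..14: Σn = 105, Σn² = 1015.
Total = (-3)·1015 + (2)·105 + (-2)·14 = -2863.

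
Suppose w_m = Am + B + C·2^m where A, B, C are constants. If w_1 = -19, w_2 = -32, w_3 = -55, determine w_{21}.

Plug in m = 1, 2, 3: A + B + 2C = -19; 2A + B + 4C = -32; 3A + B + 8C = -55.
Subtracting the first from the second: A + 2C = -13.
Subtracting the second from the third: A + 4C = -23.
Solving: C = -5, A = -3, then B = -6.
Therefore w_{21} = -63 + (-6) + (-5)·2097152 = -10485829.

-10485829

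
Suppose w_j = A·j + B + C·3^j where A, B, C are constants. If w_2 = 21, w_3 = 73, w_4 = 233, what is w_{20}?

Plug in j = 2, 3, 4: 2A + B + 9C = 21; 3A + B + 27C = 73; 4A + B + 81C = 233.
Subtracting the first from the second: A + 18C = 52.
Subtracting the second from the third: A + 54C = 160.
Solving: C = 3, A = -2, then B = -2.
So w_j = -2·j + (-2) + 3·3^j; at j=20 this is 10460353161.

10460353161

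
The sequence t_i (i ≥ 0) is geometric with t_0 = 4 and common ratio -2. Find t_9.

t_i = 4·(-2)^(i-0).
t_9 = 4·(-2)^9 = -2048.

-2048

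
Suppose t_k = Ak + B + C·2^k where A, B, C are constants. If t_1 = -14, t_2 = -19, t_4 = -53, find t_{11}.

At k = 1, 2, 4: A + B + 2C = -14; 2A + B + 4C = -19; 4A + B + 16C = -53.
Subtracting the first from the second: A + 2C = -5.
Subtracting the second from the third: 2A + 12C = -34.
Solving: C = -3, A = 1, then B = -9.
Therefore t_{11} = 11 + (-9) + (-3)·2048 = -6142.

-6142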